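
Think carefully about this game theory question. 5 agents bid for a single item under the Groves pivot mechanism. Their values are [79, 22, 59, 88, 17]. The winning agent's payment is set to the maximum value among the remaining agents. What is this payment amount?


Step 1: The efficient winner is agent 3 with value 88
Step 2: Other agents' values: [79, 22, 59, 17]
Step 3: Pivot payment = max(others) = 79
Step 4: The winner pays 79

79


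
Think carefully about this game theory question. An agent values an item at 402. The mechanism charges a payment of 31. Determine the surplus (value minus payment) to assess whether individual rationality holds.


Step 1: Surplus = value - payment = 402 - 31 = 371
Step 2: IR is satisfied (surplus >= 0)

371


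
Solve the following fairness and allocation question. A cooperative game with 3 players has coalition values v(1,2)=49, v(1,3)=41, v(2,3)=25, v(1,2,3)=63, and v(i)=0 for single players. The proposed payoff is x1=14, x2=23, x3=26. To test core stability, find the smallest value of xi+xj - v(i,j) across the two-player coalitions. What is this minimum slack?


Step 1: Slack for coalition (1,2): x1+x2 - v12 = 37 - 49 = -12
Step 2: Slack for coalition (1,3): x1+x3 - v13 = 40 - 41 = -1
Step 3: Slack for coalition (2,3): x2+x3 - v23 = 49 - 25 = 24
Step 4: Minimum slack = min(-12, -1, 24) = -12, attained by (1,2); coalition (1,2) can block (slack < 0), so the allocation is not in the core

-12


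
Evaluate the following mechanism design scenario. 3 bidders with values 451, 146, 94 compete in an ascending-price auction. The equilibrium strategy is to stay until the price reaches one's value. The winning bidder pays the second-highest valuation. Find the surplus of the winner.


Step 1: Identify the highest value: 451
Step 2: Identify the second-highest value: 146
Step 3: The final price = second-highest value = 146
Step 4: Surplus = 451 - 146 = 305

305


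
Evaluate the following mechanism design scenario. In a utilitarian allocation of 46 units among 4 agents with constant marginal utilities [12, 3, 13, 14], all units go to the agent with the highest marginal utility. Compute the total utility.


Step 1: The marginal utilities are [12, 3, 13, 14]
Step 2: The highest marginal utility is 14
Step 3: All 46 units go to that agent
Step 4: Total utility = 14 * 46 = 644

644


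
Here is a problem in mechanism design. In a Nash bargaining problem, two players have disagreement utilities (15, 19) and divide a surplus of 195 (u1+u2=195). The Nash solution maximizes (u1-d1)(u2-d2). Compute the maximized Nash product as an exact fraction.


Step 1: The Nash solution splits surplus symmetrically above the disagreement point
Step 2: u1 = (total + d1 - d2)/2 = (195 + 15 - 19)/2 = 191/2
Step 3: u2 = (total - d1 + d2)/2 = (195 - 15 + 19)/2 = 199/2
Step 4: Nash product = (191/2 - 15) * (199/2 - 19)
Step 5: = 161/2 * 161/2 = 25921/4

25921/4


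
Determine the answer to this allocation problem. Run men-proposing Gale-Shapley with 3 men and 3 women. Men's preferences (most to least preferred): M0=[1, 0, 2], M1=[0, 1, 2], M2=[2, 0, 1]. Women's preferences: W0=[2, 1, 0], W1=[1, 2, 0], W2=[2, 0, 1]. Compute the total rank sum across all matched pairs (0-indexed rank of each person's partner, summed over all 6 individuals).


Step 1: Run Gale-Shapley (men propose, women hold best offer):
  M0 proposes to W1; she accepts
  M1 proposes to W0; she accepts
  M2 proposes to W2; she accepts
Step 2: Final matching: W0-M1, W1-M0, W2-M2
Step 3: 0-indexed ranks (man's rank of his match, then woman's): 0 + 1 + 0 + 2 + 0 + 0
Step 4: Total rank sum = 3

3


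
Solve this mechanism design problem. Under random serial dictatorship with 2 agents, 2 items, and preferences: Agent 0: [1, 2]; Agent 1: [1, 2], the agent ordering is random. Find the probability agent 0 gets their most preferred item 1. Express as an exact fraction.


Step 1: Agent 0 wants item 1
Step 2: There are 2 possible orderings of agents
Step 3: In 1 orderings, agent 0 gets item 1
Step 4: Probability = 1/2

1/2


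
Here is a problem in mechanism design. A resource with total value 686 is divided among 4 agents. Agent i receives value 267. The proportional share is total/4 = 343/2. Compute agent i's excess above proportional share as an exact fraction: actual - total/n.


Step 1: Proportional share = 686/4 = 343/2
Step 2: Agent's actual allocation = 267
Step 3: Excess = 267 - 343/2 = 191/2

191/2


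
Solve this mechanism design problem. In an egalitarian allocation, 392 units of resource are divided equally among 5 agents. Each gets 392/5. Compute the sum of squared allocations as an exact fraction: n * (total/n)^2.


Step 1: Each agent's share = 392/5
Step 2: Square of each share = (392/5)^2 = 153664/25
Step 3: Sum of squares = 5 * 153664/25 = 153664/5

153664/5


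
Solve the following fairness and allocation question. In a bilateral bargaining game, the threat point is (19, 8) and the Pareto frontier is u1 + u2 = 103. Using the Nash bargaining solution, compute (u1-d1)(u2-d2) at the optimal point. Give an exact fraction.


Step 1: The Nash solution splits surplus symmetrically above the disagreement point
Step 2: u1 = (total + d1 - d2)/2 = (103 + 19 - 8)/2 = 57
Step 3: u2 = (total - d1 + d2)/2 = (103 - 19 + 8)/2 = 46
Step 4: Nash product = (57 - 19) * (46 - 8)
Step 5: = 38 * 38 = 1444

1444


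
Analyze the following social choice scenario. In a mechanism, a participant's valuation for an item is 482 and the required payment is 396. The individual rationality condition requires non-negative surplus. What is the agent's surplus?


Step 1: Surplus = value - payment = 482 - 396 = 86
Step 2: IR is satisfied (surplus >= 0)

86


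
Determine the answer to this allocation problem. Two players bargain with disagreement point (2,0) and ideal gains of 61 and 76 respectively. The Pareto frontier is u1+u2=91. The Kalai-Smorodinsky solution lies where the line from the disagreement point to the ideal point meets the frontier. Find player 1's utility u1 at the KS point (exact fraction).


Step 1: At the KS point, (u1-d1)/r1 = (u2-d2)/r2 = t and u1+u2 = 91
Step 2: u1 = d1 + r1*t and u2 = d2 + r2*t, so (d1 + r1*t) + (d2 + r2*t) = 91
Step 3: t = (91 - 2 - 0)/(61 + 76) = 89/137
Step 4: u1 = d1 + r1*t = 2 + 61 * 89/137 = 5703/137
Step 5: (Check: u2 = d2 + r2*t = 6764/137; u1+u2 = 5703/137 + 6764/137 = 91, on the frontier.)

5703/137


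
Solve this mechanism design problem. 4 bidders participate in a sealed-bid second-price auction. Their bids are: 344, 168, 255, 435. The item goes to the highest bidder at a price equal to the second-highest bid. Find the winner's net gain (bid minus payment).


Step 1: Sort bids in descending order: 435, 344, 255, 168
Step 2: The winning bid is the highest: 435
Step 3: The payment equals the second-highest bid: 344
Step 4: Surplus = winner's bid - payment = 435 - 344 = 91

91


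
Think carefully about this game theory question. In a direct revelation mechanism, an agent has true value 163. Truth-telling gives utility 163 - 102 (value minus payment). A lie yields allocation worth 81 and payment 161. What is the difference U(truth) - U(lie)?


Step 1: U(truth) = value - payment = 163 - 102 = 61
Step 2: U(lie) = allocation - payment = 81 - 161 = -80
Step 3: IC gap = 61 - (-80) = 141

141


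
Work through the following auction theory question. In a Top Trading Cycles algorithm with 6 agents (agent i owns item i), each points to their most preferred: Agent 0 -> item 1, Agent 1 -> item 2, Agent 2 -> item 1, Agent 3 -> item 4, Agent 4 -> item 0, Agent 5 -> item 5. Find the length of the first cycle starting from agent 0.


Step 1: Trace the pointer graph from agent 0: 0 -> 1 -> 2 -> 1
Step 2: A cycle is detected when we revisit agent 1
Step 3: The cycle is: 1 -> 2 -> 1
Step 4: Cycle length = 2

2


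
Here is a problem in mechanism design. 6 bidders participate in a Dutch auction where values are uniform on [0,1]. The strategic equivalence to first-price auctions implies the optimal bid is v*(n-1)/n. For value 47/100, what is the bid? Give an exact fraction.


Step 1: Dutch auctions are strategically equivalent to first-price auctions
Step 2: The equilibrium bid is b(v) = v*(n-1)/n
Step 3: b = 47/100 * 5/6
Step 4: b = 47/120

47/120


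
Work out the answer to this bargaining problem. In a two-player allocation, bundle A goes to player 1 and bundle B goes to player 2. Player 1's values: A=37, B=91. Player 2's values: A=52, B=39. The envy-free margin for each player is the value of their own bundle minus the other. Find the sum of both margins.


Step 1: Player 1's margin = v1(A) - v1(B) = 37 - 91 = -54
Step 2: Player 2's margin = v2(B) - v2(A) = 39 - 52 = -13
Step 3: Total margin = -54 + -13 = -67

-67


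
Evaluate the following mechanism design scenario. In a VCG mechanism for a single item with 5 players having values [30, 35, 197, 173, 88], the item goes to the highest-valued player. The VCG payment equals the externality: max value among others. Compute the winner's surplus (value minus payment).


Step 1: The winner is the agent with the highest value: agent 2 with value 197
Step 2: Values of other agents: [30, 35, 173, 88]
Step 3: VCG payment = max of others' values = 173
Step 4: Surplus = 197 - 173 = 24

24


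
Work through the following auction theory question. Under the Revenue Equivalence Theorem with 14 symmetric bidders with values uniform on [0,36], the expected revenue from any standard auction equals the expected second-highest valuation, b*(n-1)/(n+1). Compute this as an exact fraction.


Step 1: By Revenue Equivalence, expected revenue = b*(n-1)/(n+1)
Step 2: Substituting n = 14, b = 36
Step 3: Revenue = 36*(14-1)/(14+1) = 36*13/15
Step 4: Revenue = 468/15 = 156/5

156/5


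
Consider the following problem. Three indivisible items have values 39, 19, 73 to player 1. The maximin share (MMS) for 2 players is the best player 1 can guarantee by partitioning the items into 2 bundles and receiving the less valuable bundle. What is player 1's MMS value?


Step 1: Item values = 39, 19, 73
Step 2: Enumerate all 2-bundle partitions and take the smaller bundle:
  Partition 1: {39} vs {19,73} -> bundles 39, 92; min = 39
  Partition 2: {19} vs {39,73} -> bundles 19, 112; min = 19
  Partition 3: {73} vs {39,19} -> bundles 73, 58; min = 58
Step 3: MMS = max(39, 19, 58) = 58

58


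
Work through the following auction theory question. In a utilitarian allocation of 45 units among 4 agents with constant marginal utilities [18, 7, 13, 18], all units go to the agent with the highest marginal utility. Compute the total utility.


Step 1: The marginal utilities are [18, 7, 13, 18]
Step 2: The highest marginal utility is 18
Step 3: All 45 units go to that agent
Step 4: Total utility = 18 * 45 = 810

810


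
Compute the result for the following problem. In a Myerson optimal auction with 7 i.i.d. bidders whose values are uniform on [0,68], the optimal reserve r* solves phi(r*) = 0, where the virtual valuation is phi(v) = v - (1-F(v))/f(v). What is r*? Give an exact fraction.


Step 1: For U[0,68], F(v) = v/68 and f(v) = 1/68
Step 2: phi(v) = v - (1 - v/68)/(1/68) = v - (68 - v) = 2v - 68
Step 3: Set phi(r*) = 0: 2r* - 68 = 0
Step 4: r* = 68/2 = 34 (the number of bidders n = 7 does not enter)

34


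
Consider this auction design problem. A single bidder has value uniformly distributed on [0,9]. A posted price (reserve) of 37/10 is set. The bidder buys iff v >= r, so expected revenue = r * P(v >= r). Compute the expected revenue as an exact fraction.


Step 1: Posted price r = 37/10, value support [0,9]
Step 2: P(v >= r) = (9 - 37/10)/9 = 53/90
Step 3: Expected revenue = r * P(v >= r) = 37/10 * 53/90
Step 4: Revenue = 1961/900

1961/900


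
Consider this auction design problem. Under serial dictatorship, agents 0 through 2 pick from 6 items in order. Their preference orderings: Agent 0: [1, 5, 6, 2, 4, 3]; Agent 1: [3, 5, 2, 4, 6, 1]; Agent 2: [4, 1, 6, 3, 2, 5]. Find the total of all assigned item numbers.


Step 1: Agent 0 picks item 1
Step 2: Agent 1 picks item 3
Step 3: Agent 2 picks item 4
Step 4: Sum = 1 + 3 + 4 = 8

8


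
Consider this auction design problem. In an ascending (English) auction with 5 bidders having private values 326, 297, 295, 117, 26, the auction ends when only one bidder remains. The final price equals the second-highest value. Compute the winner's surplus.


Step 1: Identify the highest value: 326
Step 2: Identify the second-highest value: 297
Step 3: The final price = second-highest value = 297
Step 4: Surplus = 326 - 297 = 29

29


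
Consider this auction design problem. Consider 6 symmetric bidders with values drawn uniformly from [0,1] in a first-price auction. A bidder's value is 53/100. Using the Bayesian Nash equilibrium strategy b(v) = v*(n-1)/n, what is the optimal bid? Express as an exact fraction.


Step 1: The symmetric BNE bidding function is b(v) = v * (n-1) / n
Step 2: Substitute v = 53/100 and n = 6
Step 3: b = 53/100 * 5/6
Step 4: b = 53/120

53/120


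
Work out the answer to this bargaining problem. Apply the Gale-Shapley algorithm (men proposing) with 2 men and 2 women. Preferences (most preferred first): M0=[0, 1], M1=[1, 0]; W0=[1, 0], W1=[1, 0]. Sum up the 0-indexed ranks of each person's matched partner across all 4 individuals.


Step 1: Run Gale-Shapley (men propose, women hold best offer):
  M0 proposes to W0; she accepts
  M1 proposes to W1; she accepts
Step 2: Final matching: W0-M0, W1-M1
Step 3: 0-indexed ranks (man's rank of his match, then woman's): 0 + 1 + 0 + 0
Step 4: Total rank sum = 1

1


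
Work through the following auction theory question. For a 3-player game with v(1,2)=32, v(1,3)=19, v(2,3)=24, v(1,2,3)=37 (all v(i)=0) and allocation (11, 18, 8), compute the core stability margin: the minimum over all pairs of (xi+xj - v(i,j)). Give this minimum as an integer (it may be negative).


Step 1: Slack for coalition (1,2): x1+x2 - v12 = 29 - 32 = -3
Step 2: Slack for coalition (1,3): x1+x3 - v13 = 19 - 19 = 0
Step 3: Slack for coalition (2,3): x2+x3 - v23 = 26 - 24 = 2
Step 4: Minimum slack = min(-3, 0, 2) = -3, attained by (1,2); coalition (1,2) can block (slack < 0), so the allocation is not in the core

-3


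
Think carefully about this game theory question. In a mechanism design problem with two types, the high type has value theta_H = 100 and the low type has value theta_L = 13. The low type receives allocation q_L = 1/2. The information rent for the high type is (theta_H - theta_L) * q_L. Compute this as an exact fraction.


Step 1: theta_H - theta_L = 100 - 13 = 87
Step 2: Information rent = (theta_H - theta_L) * q_L
Step 3: = 87 * 1/2
Step 4: = 87/2

87/2


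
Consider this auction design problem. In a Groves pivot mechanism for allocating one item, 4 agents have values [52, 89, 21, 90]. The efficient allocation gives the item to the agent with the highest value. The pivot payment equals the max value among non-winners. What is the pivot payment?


Step 1: The efficient winner is agent 3 with value 90
Step 2: Other agents' values: [52, 89, 21]
Step 3: Pivot payment = max(others) = 89
Step 4: The winner pays 89

89


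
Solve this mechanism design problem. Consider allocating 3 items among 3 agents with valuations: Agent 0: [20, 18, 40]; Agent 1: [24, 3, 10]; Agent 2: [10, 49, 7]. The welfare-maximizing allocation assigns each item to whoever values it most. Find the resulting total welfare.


Step 1: For each item, find the maximum value among all agents.
Step 2: Item 0 -> Agent 1 (value 24)
Step 3: Item 1 -> Agent 2 (value 49)
Step 4: Item 2 -> Agent 0 (value 40)
Step 5: Total welfare = 24 + 49 + 40 = 113

113


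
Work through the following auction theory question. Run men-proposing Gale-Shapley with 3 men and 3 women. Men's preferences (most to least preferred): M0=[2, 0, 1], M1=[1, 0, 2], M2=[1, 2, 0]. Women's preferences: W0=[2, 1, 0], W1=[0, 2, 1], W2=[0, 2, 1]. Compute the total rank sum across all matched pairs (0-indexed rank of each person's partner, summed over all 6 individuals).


Step 1: Run Gale-Shapley (men propose, women hold best offer):
  M0 proposes to W2; she accepts
  M1 proposes to W1; she accepts
  M2 proposes to W1; she switches from M1
  M1 proposes to W0; she accepts
Step 2: Final matching: W0-M1, W1-M2, W2-M0
Step 3: 0-indexed ranks (man's rank of his match, then woman's): 1 + 1 + 0 + 1 + 0 + 0
Step 4: Total rank sum = 3

3


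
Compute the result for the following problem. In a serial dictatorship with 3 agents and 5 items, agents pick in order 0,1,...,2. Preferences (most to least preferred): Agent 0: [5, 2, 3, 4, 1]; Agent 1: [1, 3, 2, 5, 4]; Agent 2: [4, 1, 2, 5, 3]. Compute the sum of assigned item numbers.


Step 1: Agent 0 picks item 5
Step 2: Agent 1 picks item 1
Step 3: Agent 2 picks item 4
Step 4: Sum = 5 + 1 + 4 = 10

10


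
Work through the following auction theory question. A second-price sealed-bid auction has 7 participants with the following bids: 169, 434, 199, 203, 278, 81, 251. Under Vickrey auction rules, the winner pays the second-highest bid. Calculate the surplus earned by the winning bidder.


Step 1: Sort bids in descending order: 434, 278, 251, 203, 199, 169, 81
Step 2: The winning bid is the highest: 434
Step 3: The payment equals the second-highest bid: 278
Step 4: Surplus = winner's bid - payment = 434 - 278 = 156

156


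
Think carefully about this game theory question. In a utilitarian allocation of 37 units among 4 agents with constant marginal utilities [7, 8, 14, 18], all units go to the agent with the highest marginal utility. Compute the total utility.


Step 1: The marginal utilities are [7, 8, 14, 18]
Step 2: The highest marginal utility is 18
Step 3: All 37 units go to that agent
Step 4: Total utility = 18 * 37 = 666

666


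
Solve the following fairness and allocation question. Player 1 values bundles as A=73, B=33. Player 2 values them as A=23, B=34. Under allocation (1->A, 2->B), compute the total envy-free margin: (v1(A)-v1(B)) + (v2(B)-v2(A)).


Step 1: Player 1's margin = v1(A) - v1(B) = 73 - 33 = 40
Step 2: Player 2's margin = v2(B) - v2(A) = 34 - 23 = 11
Step 3: Total margin = 40 + 11 = 51

51


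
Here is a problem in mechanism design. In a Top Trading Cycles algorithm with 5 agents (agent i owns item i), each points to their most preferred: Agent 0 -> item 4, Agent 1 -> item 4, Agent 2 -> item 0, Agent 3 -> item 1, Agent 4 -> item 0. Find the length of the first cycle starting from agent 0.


Step 1: Trace the pointer graph from agent 0: 0 -> 4 -> 0
Step 2: A cycle is detected when we revisit agent 0
Step 3: The cycle is: 0 -> 4 -> 0
Step 4: Cycle length = 2

2


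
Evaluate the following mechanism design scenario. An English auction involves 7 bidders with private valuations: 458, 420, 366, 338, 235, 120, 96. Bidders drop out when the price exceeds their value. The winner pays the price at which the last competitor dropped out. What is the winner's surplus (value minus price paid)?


Step 1: Identify the highest value: 458
Step 2: Identify the second-highest value: 420
Step 3: The final price = second-highest value = 420
Step 4: Surplus = 458 - 420 = 38

38


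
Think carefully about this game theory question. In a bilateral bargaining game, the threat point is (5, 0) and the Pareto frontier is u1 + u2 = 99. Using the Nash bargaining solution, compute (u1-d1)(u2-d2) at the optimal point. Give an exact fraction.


Step 1: The Nash solution splits surplus symmetrically above the disagreement point
Step 2: u1 = (total + d1 - d2)/2 = (99 + 5 - 0)/2 = 52
Step 3: u2 = (total - d1 + d2)/2 = (99 - 5 + 0)/2 = 47
Step 4: Nash product = (52 - 5) * (47 - 0)
Step 5: = 47 * 47 = 2209

2209


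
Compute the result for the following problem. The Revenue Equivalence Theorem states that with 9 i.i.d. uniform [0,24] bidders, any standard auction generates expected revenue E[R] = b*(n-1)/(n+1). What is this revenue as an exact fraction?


Step 1: By Revenue Equivalence, expected revenue = b*(n-1)/(n+1)
Step 2: Substituting n = 9, b = 24
Step 3: Revenue = 24*(9-1)/(9+1) = 24*8/10
Step 4: Revenue = 192/10 = 96/5

96/5


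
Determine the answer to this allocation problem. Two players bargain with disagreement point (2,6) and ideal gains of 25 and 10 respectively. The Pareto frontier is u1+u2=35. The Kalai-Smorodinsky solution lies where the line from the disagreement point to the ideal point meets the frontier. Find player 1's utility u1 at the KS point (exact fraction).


Step 1: At the KS point, (u1-d1)/r1 = (u2-d2)/r2 = t and u1+u2 = 35
Step 2: u1 = d1 + r1*t and u2 = d2 + r2*t, so (d1 + r1*t) + (d2 + r2*t) = 35
Step 3: t = (35 - 2 - 6)/(25 + 10) = 27/35
Step 4: u1 = d1 + r1*t = 2 + 25 * 27/35 = 149/7
Step 5: (Check: u2 = d2 + r2*t = 96/7; u1+u2 = 149/7 + 96/7 = 35, on the frontier.)

149/7


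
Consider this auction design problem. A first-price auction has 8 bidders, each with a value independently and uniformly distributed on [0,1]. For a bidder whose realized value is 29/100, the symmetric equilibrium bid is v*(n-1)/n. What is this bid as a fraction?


Step 1: The symmetric BNE bidding function is b(v) = v * (n-1) / n
Step 2: Substitute v = 29/100 and n = 8
Step 3: b = 29/100 * 7/8
Step 4: b = 203/800

203/800


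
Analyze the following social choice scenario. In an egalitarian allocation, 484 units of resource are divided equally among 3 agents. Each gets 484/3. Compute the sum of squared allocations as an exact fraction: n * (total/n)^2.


Step 1: Each agent's share = 484/3
Step 2: Square of each share = (484/3)^2 = 234256/9
Step 3: Sum of squares = 3 * 234256/9 = 234256/3

234256/3


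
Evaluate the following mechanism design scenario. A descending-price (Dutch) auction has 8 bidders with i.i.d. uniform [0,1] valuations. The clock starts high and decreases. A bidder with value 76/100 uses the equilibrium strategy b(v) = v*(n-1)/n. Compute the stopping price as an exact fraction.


Step 1: Dutch auctions are strategically equivalent to first-price auctions
Step 2: The equilibrium bid is b(v) = v*(n-1)/n
Step 3: b = 19/25 * 7/8
Step 4: b = 133/200

133/200


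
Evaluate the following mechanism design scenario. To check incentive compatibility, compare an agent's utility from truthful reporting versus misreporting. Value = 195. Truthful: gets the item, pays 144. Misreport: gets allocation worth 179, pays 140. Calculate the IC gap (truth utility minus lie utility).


Step 1: U(truth) = value - payment = 195 - 144 = 51
Step 2: U(lie) = allocation - payment = 179 - 140 = 39
Step 3: IC gap = 51 - 39 = 12

12


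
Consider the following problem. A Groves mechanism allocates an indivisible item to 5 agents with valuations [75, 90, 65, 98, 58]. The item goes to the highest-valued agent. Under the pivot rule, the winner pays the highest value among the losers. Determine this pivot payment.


Step 1: The efficient winner is agent 3 with value 98
Step 2: Other agents' values: [75, 90, 65, 58]
Step 3: Pivot payment = max(others) = 90
Step 4: The winner pays 90

90


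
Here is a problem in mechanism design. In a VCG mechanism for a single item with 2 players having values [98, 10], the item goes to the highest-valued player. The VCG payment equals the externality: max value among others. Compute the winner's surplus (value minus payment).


Step 1: The winner is the agent with the highest value: agent 0 with value 98
Step 2: Values of other agents: [10]
Step 3: VCG payment = max of others' values = 10
Step 4: Surplus = 98 - 10 = 88

88


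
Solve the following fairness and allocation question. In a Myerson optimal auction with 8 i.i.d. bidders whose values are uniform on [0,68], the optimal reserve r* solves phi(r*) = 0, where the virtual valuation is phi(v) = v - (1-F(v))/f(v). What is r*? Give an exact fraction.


Step 1: For U[0,68], F(v) = v/68 and f(v) = 1/68
Step 2: phi(v) = v - (1 - v/68)/(1/68) = v - (68 - v) = 2v - 68
Step 3: Set phi(r*) = 0: 2r* - 68 = 0
Step 4: r* = 68/2 = 34 (the number of bidders n = 8 does not enter)

34


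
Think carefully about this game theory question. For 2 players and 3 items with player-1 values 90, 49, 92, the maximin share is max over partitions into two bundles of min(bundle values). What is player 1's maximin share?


Step 1: Item values = 90, 49, 92
Step 2: Enumerate all 2-bundle partitions and take the smaller bundle:
  Partition 1: {90} vs {49,92} -> bundles 90, 141; min = 90
  Partition 2: {49} vs {90,92} -> bundles 49, 182; min = 49
  Partition 3: {92} vs {90,49} -> bundles 92, 139; min = 92
Step 3: MMS = max(90, 49, 92) = 92

92


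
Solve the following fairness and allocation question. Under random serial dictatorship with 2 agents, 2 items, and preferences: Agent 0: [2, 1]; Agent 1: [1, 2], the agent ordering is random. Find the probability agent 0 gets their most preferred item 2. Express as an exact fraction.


Step 1: Agent 0 wants item 2
Step 2: There are 2 possible orderings of agents
Step 3: In 2 orderings, agent 0 gets item 2
Step 4: Probability = 2/2 = 1

1


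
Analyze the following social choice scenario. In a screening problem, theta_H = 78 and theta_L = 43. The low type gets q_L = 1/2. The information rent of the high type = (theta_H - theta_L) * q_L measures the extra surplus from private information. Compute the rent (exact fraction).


Step 1: theta_H - theta_L = 78 - 43 = 35
Step 2: Information rent = (theta_H - theta_L) * q_L
Step 3: = 35 * 1/2
Step 4: = 35/2

35/2


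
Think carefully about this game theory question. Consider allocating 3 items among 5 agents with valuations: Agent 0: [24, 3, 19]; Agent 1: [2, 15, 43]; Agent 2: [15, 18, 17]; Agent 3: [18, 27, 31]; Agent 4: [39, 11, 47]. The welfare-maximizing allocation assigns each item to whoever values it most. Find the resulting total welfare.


Step 1: For each item, find the maximum value among all agents.
Step 2: Item 0 -> Agent 4 (value 39)
Step 3: Item 1 -> Agent 3 (value 27)
Step 4: Item 2 -> Agent 4 (value 47)
Step 5: Total welfare = 39 + 27 + 47 = 113

113


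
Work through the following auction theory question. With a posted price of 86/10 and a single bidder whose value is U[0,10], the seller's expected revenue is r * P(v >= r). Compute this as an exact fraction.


Step 1: Posted price r = 43/5, value support [0,10]
Step 2: P(v >= r) = (10 - 43/5)/10 = 7/50
Step 3: Expected revenue = r * P(v >= r) = 43/5 * 7/50
Step 4: Revenue = 301/250

301/250


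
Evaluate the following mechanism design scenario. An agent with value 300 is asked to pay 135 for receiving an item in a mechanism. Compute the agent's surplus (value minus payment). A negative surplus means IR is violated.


Step 1: Surplus = value - payment = 300 - 135 = 165
Step 2: IR is satisfied (surplus >= 0)

165


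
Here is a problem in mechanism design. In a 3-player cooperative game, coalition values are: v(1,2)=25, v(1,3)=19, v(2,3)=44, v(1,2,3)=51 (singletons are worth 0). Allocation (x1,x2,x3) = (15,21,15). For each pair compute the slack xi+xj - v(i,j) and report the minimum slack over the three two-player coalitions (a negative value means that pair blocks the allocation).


Step 1: Slack for coalition (1,2): x1+x2 - v12 = 36 - 25 = 11
Step 2: Slack for coalition (1,3): x1+x3 - v13 = 30 - 19 = 11
Step 3: Slack for coalition (2,3): x2+x3 - v23 = 36 - 44 = -8
Step 4: Minimum slack = min(11, 11, -8) = -8, attained by (2,3); coalition (2,3) can block (slack < 0), so the allocation is not in the core

-8


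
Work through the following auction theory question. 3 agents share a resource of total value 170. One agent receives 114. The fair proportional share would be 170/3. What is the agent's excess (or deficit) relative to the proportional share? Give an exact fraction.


Step 1: Proportional share = 170/3
Step 2: Agent's actual allocation = 114
Step 3: Excess = 114 - 170/3 = 172/3

172/3


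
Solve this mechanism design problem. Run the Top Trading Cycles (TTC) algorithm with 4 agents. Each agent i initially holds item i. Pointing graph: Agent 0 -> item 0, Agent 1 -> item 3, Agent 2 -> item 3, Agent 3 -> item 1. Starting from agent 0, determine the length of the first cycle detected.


Step 1: Trace the pointer graph from agent 0: 0 -> 0
Step 2: A cycle is detected when we revisit agent 0
Step 3: The cycle is: 0 -> 0
Step 4: Cycle length = 1

1


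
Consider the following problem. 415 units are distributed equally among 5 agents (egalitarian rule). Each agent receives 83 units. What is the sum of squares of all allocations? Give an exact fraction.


Step 1: Each agent's share = 415/5 = 83
Step 2: Square of each share = (83)^2 = 6889
Step 3: Sum of squares = 5 * 6889 = 34445

34445


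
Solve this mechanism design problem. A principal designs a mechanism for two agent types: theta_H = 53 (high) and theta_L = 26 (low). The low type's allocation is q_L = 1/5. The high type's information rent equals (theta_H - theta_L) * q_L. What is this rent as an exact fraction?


Step 1: theta_H - theta_L = 53 - 26 = 27
Step 2: Information rent = (theta_H - theta_L) * q_L
Step 3: = 27 * 1/5
Step 4: = 27/5

27/5


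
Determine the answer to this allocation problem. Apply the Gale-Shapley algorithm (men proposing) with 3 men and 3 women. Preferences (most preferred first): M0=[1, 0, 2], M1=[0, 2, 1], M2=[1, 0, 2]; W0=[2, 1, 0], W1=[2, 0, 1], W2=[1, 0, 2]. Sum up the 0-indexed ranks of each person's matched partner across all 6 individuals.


Step 1: Run Gale-Shapley (men propose, women hold best offer):
  M0 proposes to W1; she accepts
  M1 proposes to W0; she accepts
  M2 proposes to W1; she switches from M0
  M0 proposes to W0; rejected
  M0 proposes to W2; she accepts
Step 2: Final matching: W0-M1, W1-M2, W2-M0
Step 3: 0-indexed ranks (man's rank of his match, then woman's): 0 + 1 + 0 + 0 + 2 + 1
Step 4: Total rank sum = 4

4


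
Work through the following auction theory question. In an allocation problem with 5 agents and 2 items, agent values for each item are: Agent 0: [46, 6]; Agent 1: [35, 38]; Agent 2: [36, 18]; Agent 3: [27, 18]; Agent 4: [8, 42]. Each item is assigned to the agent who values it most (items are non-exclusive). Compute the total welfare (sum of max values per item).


Step 1: For each item, find the maximum value among all agents.
Step 2: Item 0 -> Agent 0 (value 46)
Step 3: Item 1 -> Agent 4 (value 42)
Step 4: Total welfare = 46 + 42 = 88

88


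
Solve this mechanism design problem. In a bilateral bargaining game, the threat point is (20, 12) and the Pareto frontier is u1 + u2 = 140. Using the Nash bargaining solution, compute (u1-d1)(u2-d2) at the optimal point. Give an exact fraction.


Step 1: The Nash solution splits surplus symmetrically above the disagreement point
Step 2: u1 = (total + d1 - d2)/2 = (140 + 20 - 12)/2 = 74
Step 3: u2 = (total - d1 + d2)/2 = (140 - 20 + 12)/2 = 66
Step 4: Nash product = (74 - 20) * (66 - 12)
Step 5: = 54 * 54 = 2916

2916


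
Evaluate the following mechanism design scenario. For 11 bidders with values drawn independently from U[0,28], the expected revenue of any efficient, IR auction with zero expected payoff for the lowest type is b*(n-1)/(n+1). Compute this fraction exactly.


Step 1: By Revenue Equivalence, expected revenue = b*(n-1)/(n+1)
Step 2: Substituting n = 11, b = 28
Step 3: Revenue = 28*(11-1)/(11+1) = 28*10/12
Step 4: Revenue = 280/12 = 70/3

70/3


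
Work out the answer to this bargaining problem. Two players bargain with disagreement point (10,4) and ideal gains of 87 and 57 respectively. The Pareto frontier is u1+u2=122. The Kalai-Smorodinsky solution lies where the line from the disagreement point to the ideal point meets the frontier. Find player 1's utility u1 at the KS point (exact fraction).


Step 1: At the KS point, (u1-d1)/r1 = (u2-d2)/r2 = t and u1+u2 = 122
Step 2: u1 = d1 + r1*t and u2 = d2 + r2*t, so (d1 + r1*t) + (d2 + r2*t) = 122
Step 3: t = (122 - 10 - 4)/(87 + 57) = 108/144 = 3/4
Step 4: u1 = d1 + r1*t = 10 + 87 * 3/4 = 301/4
Step 5: (Check: u2 = d2 + r2*t = 187/4; u1+u2 = 301/4 + 187/4 = 122, on the frontier.)

301/4


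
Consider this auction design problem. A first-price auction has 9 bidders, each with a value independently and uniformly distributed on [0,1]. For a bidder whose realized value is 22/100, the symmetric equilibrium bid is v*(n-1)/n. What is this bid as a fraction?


Step 1: The symmetric BNE bidding function is b(v) = v * (n-1) / n
Step 2: Substitute v = 11/50 and n = 9
Step 3: b = 11/50 * 8/9
Step 4: b = 44/225

44/225


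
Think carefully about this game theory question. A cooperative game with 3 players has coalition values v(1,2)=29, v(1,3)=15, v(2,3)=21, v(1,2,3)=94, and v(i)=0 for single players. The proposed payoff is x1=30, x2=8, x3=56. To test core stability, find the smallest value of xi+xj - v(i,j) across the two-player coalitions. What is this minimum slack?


Step 1: Slack for coalition (1,2): x1+x2 - v12 = 38 - 29 = 9
Step 2: Slack for coalition (1,3): x1+x3 - v13 = 86 - 15 = 71
Step 3: Slack for coalition (2,3): x2+x3 - v23 = 64 - 21 = 43
Step 4: Minimum slack = min(9, 71, 43) = 9, attained by (1,2); no pair can gain by deviating, so the allocation is in the core

9


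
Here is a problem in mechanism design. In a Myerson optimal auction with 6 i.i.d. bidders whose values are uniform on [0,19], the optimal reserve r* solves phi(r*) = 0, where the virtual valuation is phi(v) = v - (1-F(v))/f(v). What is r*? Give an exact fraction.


Step 1: For U[0,19], F(v) = v/19 and f(v) = 1/19
Step 2: phi(v) = v - (1 - v/19)/(1/19) = v - (19 - v) = 2v - 19
Step 3: Set phi(r*) = 0: 2r* - 19 = 0
Step 4: r* = 19/2 (the number of bidders n = 6 does not enter)

19/2


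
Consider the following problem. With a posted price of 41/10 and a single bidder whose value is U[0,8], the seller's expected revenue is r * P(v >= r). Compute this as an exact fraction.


Step 1: Posted price r = 41/10, value support [0,8]
Step 2: P(v >= r) = (8 - 41/10)/8 = 39/80
Step 3: Expected revenue = r * P(v >= r) = 41/10 * 39/80
Step 4: Revenue = 1599/800

1599/800


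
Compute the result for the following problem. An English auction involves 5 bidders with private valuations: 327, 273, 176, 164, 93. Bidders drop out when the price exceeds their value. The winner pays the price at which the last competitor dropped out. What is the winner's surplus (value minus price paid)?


Step 1: Identify the highest value: 327
Step 2: Identify the second-highest value: 273
Step 3: The final price = second-highest value = 273
Step 4: Surplus = 327 - 273 = 54

54


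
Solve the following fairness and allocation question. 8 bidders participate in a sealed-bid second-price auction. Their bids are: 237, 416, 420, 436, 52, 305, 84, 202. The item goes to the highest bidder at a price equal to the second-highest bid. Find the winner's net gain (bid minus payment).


Step 1: Sort bids in descending order: 436, 420, 416, 305, 237, 202, 84, 52
Step 2: The winning bid is the highest: 436
Step 3: The payment equals the second-highest bid: 420
Step 4: Surplus = winner's bid - payment = 436 - 420 = 16

16


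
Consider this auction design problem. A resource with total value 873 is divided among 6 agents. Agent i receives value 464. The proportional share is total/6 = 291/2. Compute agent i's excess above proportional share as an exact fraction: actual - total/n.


Step 1: Proportional share = 873/6 = 291/2
Step 2: Agent's actual allocation = 464
Step 3: Excess = 464 - 291/2 = 637/2

637/2


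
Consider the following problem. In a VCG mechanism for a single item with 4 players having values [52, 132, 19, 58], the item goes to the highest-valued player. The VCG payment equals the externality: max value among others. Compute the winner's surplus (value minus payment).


Step 1: The winner is the agent with the highest value: agent 1 with value 132
Step 2: Values of other agents: [52, 19, 58]
Step 3: VCG payment = max of others' values = 58
Step 4: Surplus = 132 - 58 = 74

74


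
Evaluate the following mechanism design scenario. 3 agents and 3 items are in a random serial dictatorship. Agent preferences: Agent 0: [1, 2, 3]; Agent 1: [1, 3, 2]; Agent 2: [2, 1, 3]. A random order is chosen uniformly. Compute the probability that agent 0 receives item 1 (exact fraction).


Step 1: Agent 0 wants item 1
Step 2: There are 6 possible orderings of agents
Step 3: In 3 orderings, agent 0 gets item 1
Step 4: Probability = 3/6 = 1/2

1/2


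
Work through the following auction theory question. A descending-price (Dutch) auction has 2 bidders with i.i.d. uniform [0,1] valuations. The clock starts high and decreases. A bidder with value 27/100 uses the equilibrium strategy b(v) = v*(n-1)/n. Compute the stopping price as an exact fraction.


Step 1: Dutch auctions are strategically equivalent to first-price auctions
Step 2: The equilibrium bid is b(v) = v*(n-1)/n
Step 3: b = 27/100 * 1/2
Step 4: b = 27/200

27/200


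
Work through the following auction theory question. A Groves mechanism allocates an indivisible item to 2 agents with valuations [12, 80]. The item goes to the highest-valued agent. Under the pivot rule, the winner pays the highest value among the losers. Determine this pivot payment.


Step 1: The efficient winner is agent 1 with value 80
Step 2: Other agents' values: [12]
Step 3: Pivot payment = max(others) = 12
Step 4: The winner pays 12

12


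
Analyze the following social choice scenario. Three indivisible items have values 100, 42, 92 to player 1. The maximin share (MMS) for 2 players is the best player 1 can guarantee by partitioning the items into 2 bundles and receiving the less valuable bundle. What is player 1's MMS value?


Step 1: Item values = 100, 42, 92
Step 2: Enumerate all 2-bundle partitions and take the smaller bundle:
  Partition 1: {100} vs {42,92} -> bundles 100, 134; min = 100
  Partition 2: {42} vs {100,92} -> bundles 42, 192; min = 42
  Partition 3: {92} vs {100,42} -> bundles 92, 142; min = 92
Step 3: MMS = max(100, 42, 92) = 100

100


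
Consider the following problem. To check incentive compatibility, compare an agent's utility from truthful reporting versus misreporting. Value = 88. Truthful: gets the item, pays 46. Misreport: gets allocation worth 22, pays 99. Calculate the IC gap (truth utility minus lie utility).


Step 1: U(truth) = value - payment = 88 - 46 = 42
Step 2: U(lie) = allocation - payment = 22 - 99 = -77
Step 3: IC gap = 42 - (-77) = 119

119


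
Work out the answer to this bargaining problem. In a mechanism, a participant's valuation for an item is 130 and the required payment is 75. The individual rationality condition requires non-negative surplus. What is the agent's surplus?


Step 1: Surplus = value - payment = 130 - 75 = 55
Step 2: IR is satisfied (surplus >= 0)

55


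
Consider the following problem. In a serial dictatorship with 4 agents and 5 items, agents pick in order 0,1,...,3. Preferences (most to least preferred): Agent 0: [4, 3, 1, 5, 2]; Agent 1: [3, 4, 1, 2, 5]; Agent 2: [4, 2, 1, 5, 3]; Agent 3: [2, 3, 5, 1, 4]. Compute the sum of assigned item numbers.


Step 1: Agent 0 picks item 4
Step 2: Agent 1 picks item 3
Step 3: Agent 2 picks item 2
Step 4: Agent 3 picks item 5
Step 5: Sum = 4 + 3 + 2 + 5 = 14

14


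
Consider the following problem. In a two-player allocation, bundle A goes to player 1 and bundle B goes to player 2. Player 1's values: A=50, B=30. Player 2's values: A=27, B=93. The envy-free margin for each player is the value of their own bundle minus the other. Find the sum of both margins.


Step 1: Player 1's margin = v1(A) - v1(B) = 50 - 30 = 20
Step 2: Player 2's margin = v2(B) - v2(A) = 93 - 27 = 66
Step 3: Total margin = 20 + 66 = 86

86


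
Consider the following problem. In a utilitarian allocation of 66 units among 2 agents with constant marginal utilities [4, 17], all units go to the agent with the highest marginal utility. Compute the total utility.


Step 1: The marginal utilities are [4, 17]
Step 2: The highest marginal utility is 17
Step 3: All 66 units go to that agent
Step 4: Total utility = 17 * 66 = 1122

1122
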